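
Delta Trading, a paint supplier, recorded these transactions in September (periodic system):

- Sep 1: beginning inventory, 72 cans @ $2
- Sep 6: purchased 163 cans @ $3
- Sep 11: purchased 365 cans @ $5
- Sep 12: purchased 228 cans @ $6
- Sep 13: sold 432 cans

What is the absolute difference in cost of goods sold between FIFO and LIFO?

$770

FIFO COGS: 72 @ $2 + 163 @ $3 + 197 @ $5 = $1,618
LIFO COGS: 228 @ $6 + 204 @ $5 = $2,388
Difference = |$1,618 − $2,388| = $770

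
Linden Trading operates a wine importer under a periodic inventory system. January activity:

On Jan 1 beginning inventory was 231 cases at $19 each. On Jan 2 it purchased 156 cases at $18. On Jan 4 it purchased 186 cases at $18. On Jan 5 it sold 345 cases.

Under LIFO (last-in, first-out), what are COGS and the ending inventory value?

Jan 5, 345 sold [LIFO — newest first]: 186 @ $18 + 156 @ $18 + 3 @ $19 = $6,213
Ending inventory: 228 @ $19 = $4,332
Check: goods available $10,545 = COGS $6,213 + ending $4,332

COGS = $6,213; ending inventory = $4,332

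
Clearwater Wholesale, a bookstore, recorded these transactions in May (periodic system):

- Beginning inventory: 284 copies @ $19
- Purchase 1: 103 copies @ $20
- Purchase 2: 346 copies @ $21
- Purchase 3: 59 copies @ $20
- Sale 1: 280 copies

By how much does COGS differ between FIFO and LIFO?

$501

FIFO COGS: 280 @ $19 = $5,320
LIFO COGS: 59 @ $20 + 221 @ $21 = $5,821
Difference = |$5,320 − $5,821| = $501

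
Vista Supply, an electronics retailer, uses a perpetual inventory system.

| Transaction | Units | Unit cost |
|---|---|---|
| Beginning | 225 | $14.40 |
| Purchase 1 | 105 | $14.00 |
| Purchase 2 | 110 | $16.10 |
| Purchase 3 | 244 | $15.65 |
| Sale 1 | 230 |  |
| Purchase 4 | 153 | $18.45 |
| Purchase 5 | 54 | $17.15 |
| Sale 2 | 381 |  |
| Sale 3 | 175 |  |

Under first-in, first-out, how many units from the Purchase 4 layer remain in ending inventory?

51

Sale 1 (230) [FIFO — oldest first]: 225 @ $14.40 + 5 @ $14.00 = $3,310.00
Sale 2 (381) [FIFO — oldest first]: 100 @ $14.00 + 110 @ $16.10 + 171 @ $15.65 = $5,847.15
Sale 3 (175) [FIFO — oldest first]: 73 @ $15.65 + 102 @ $18.45 = $3,024.35
Total COGS = $3,310.00 + $5,847.15 + $3,024.35 = $12,181.50
Ending inventory: 51 @ $18.45 + 54 @ $17.15 = $1,867.05
Check: goods available $14,048.55 = COGS $12,181.50 + ending $1,867.05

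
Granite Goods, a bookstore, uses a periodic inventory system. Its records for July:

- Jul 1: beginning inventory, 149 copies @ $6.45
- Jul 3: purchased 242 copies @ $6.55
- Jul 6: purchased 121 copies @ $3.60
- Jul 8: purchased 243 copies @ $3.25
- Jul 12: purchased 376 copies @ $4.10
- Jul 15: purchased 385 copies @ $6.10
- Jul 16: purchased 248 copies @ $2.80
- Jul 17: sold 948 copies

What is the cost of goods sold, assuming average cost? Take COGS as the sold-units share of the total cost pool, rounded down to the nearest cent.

COGS = $4,490.63

Jul 17, sell 948: 948/1764 × $8,356.00 → $4,490.63
Ending inventory (cost pool remaining) = $3,865.37
Check: goods available $8,356.00 = COGS $4,490.63 + ending $3,865.37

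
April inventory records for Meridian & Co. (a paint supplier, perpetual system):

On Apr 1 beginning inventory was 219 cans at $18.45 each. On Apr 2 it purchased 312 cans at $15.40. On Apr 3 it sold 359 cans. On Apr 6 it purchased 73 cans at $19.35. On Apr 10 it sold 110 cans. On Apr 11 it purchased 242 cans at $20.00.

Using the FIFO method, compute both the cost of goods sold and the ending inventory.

COGS = $7,890.55; ending inventory = $7,207.35

Apr 3, 359 sold [FIFO — oldest first]: 219 @ $18.45 + 140 @ $15.40 = $6,196.55
Apr 10, 110 sold [FIFO — oldest first]: 110 @ $15.40 = $1,694.00
Total COGS = $6,196.55 + $1,694.00 = $7,890.55
Ending inventory: 62 @ $15.40 + 73 @ $19.35 + 242 @ $20.00 = $7,207.35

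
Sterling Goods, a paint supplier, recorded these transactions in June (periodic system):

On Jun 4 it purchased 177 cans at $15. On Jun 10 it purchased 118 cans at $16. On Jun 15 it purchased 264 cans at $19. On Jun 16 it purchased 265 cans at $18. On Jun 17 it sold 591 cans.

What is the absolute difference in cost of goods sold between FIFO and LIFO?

$643

FIFO COGS: 177 @ $15 + 118 @ $16 + 264 @ $19 + 32 @ $18 = $10,135
LIFO COGS: 265 @ $18 + 264 @ $19 + 62 @ $16 = $10,778
Difference = |$10,135 − $10,778| = $643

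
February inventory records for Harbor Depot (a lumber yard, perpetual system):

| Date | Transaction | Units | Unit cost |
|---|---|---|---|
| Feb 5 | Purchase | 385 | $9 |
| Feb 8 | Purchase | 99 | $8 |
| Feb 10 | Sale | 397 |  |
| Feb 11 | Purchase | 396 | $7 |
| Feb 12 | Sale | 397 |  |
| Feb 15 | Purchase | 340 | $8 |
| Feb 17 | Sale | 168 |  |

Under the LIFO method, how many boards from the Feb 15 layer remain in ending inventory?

Feb 10, 397 sold [LIFO — newest first]: 99 @ $8 + 298 @ $9 = $3,474
Feb 12, 397 sold [LIFO — newest first]: 396 @ $7 + 1 @ $9 = $2,781
Feb 17, 168 sold [LIFO — newest first]: 168 @ $8 = $1,344
Total COGS = $3,474 + $2,781 + $1,344 = $7,599
Ending inventory: 86 @ $9 + 172 @ $8 = $2,150

172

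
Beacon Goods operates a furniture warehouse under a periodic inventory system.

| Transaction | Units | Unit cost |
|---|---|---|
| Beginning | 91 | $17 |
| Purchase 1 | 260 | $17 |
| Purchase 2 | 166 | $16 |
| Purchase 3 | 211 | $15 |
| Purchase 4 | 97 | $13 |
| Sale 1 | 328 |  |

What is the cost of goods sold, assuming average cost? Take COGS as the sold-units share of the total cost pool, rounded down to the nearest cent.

Sale 1, sell 328: 328/825 × $13,049.00 → $5,187.96
Ending inventory (cost pool remaining) = $7,861.04
Check: goods available $13,049.00 = COGS $5,187.96 + ending $7,861.04

COGS = $5,187.96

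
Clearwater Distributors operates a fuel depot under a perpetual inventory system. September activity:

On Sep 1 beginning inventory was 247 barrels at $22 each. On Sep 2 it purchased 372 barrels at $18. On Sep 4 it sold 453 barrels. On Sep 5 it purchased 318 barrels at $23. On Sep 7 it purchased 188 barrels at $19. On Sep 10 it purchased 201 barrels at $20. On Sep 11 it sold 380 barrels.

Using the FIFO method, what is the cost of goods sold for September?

COGS = $17,052

Sep 4, 453 sold [FIFO — oldest first]: 247 @ $22 + 206 @ $18 = $9,142
Sep 11, 380 sold [FIFO — oldest first]: 166 @ $18 + 214 @ $23 = $7,910
Total COGS = $9,142 + $7,910 = $17,052
Ending inventory: 104 @ $23 + 188 @ $19 + 201 @ $20 = $9,984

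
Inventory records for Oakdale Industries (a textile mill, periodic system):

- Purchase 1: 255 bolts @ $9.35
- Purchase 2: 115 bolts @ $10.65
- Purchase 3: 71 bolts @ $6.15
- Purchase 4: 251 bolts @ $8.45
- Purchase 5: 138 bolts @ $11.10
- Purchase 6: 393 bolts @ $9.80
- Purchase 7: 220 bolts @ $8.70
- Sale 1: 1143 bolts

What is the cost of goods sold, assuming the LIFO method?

Sale 1 (1143) [LIFO — newest first]: 220 @ $8.70 + 393 @ $9.80 + 138 @ $11.10 + 251 @ $8.45 + 71 @ $6.15 + 70 @ $10.65 = $10,600.30
Ending inventory: 255 @ $9.35 + 45 @ $10.65 = $2,863.50

COGS = $10,600.30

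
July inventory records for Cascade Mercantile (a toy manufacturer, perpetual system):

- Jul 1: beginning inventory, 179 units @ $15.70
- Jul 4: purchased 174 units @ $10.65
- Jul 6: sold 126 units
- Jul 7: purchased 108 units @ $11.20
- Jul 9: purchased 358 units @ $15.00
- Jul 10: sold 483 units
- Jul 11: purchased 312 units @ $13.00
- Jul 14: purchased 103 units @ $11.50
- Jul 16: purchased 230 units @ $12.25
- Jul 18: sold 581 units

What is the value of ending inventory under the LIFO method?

Ending inventory = $3,972.45

Jul 6, 126 sold [LIFO — newest first]: 126 @ $10.65 = $1,341.90
Jul 10, 483 sold [LIFO — newest first]: 358 @ $15.00 + 108 @ $11.20 + 17 @ $10.65 = $6,760.65
Jul 18, 581 sold [LIFO — newest first]: 230 @ $12.25 + 103 @ $11.50 + 248 @ $13.00 = $7,226.00
Total COGS = $1,341.90 + $6,760.65 + $7,226.00 = $15,328.55
Ending inventory: 179 @ $15.70 + 31 @ $10.65 + 64 @ $13.00 = $3,972.45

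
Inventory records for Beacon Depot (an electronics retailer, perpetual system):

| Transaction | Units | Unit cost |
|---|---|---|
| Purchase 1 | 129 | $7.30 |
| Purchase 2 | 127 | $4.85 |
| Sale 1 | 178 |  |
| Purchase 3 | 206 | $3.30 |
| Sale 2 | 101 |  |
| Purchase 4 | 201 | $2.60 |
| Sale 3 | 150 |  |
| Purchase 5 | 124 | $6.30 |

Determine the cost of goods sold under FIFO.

Sale 1 (178) [FIFO — oldest first]: 129 @ $7.30 + 49 @ $4.85 = $1,179.35
Sale 2 (101) [FIFO — oldest first]: 78 @ $4.85 + 23 @ $3.30 = $454.20
Sale 3 (150) [FIFO — oldest first]: 150 @ $3.30 = $495.00
Total COGS = $1,179.35 + $454.20 + $495.00 = $2,128.55
Ending inventory: 33 @ $3.30 + 201 @ $2.60 + 124 @ $6.30 = $1,412.70
Check: goods available $3,541.25 = COGS $2,128.55 + ending $1,412.70

COGS = $2,128.55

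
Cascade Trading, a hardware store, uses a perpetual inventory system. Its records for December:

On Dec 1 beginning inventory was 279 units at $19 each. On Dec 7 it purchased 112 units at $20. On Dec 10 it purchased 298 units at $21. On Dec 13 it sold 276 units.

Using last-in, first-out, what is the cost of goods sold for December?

Dec 13, 276 sold [LIFO — newest first]: 276 @ $21 = $5,796
Ending inventory: 279 @ $19 + 112 @ $20 + 22 @ $21 = $8,003

COGS = $5,796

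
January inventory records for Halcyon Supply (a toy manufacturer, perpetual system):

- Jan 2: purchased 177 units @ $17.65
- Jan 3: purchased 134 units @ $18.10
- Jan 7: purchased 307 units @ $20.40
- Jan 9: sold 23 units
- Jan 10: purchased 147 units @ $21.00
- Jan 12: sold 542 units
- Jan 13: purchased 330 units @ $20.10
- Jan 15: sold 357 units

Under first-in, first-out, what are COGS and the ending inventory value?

COGS = $18,054.95; ending inventory = $3,477.30

Jan 9, 23 sold [FIFO — oldest first]: 23 @ $17.65 = $405.95
Jan 12, 542 sold [FIFO — oldest first]: 154 @ $17.65 + 134 @ $18.10 + 254 @ $20.40 = $10,325.10
Jan 15, 357 sold [FIFO — oldest first]: 53 @ $20.40 + 147 @ $21.00 + 157 @ $20.10 = $7,323.90
Total COGS = $405.95 + $10,325.10 + $7,323.90 = $18,054.95
Ending inventory: 173 @ $20.10 = $3,477.30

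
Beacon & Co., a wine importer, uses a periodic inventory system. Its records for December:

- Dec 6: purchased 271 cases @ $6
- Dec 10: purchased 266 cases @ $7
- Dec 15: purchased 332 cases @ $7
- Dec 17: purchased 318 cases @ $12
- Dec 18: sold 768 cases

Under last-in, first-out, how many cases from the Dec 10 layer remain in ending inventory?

148

Dec 18, 768 sold [LIFO — newest first]: 318 @ $12 + 332 @ $7 + 118 @ $7 = $6,966
Ending inventory: 271 @ $6 + 148 @ $7 = $2,662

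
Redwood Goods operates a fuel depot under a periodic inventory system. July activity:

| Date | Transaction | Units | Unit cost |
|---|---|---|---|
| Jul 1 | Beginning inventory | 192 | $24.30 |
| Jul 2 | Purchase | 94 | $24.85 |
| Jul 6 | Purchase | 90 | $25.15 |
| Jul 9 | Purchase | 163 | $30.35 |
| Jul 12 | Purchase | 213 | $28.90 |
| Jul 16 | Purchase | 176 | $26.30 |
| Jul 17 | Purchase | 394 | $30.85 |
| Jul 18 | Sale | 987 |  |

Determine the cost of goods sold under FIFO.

Jul 18, 987 sold [FIFO — oldest first]: 192 @ $24.30 + 94 @ $24.85 + 90 @ $25.15 + 163 @ $30.35 + 213 @ $28.90 + 176 @ $26.30 + 59 @ $30.85 = $26,816.70
Ending inventory: 335 @ $30.85 = $10,334.75
Check: goods available $37,151.45 = COGS $26,816.70 + ending $10,334.75

COGS = $26,816.70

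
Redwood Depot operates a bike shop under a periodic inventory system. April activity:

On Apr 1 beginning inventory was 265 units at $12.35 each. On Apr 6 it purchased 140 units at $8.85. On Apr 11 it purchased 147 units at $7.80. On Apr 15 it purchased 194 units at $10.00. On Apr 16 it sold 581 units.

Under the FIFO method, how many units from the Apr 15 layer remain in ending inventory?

Apr 16, 581 sold [FIFO — oldest first]: 265 @ $12.35 + 140 @ $8.85 + 147 @ $7.80 + 29 @ $10.00 = $5,948.35
Ending inventory: 165 @ $10.00 = $1,650.00

165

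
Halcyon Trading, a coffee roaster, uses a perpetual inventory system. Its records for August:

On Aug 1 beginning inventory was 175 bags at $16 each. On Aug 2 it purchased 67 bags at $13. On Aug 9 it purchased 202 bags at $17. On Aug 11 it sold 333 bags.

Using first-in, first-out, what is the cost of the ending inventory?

Aug 11, 333 sold [FIFO — oldest first]: 175 @ $16 + 67 @ $13 + 91 @ $17 = $5,218
Ending inventory: 111 @ $17 = $1,887
Check: goods available $7,105 = COGS $5,218 + ending $1,887

Ending inventory = $1,887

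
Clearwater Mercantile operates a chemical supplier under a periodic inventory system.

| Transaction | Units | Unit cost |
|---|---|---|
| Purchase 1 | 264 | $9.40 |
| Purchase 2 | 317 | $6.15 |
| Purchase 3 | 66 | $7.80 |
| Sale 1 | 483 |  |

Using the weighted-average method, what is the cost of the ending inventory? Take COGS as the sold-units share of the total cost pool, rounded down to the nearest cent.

Sale 1, sell 483: 483/647 × $4,945.95 → $3,692.26
Ending inventory (cost pool remaining) = $1,253.69

Ending inventory = $1,253.69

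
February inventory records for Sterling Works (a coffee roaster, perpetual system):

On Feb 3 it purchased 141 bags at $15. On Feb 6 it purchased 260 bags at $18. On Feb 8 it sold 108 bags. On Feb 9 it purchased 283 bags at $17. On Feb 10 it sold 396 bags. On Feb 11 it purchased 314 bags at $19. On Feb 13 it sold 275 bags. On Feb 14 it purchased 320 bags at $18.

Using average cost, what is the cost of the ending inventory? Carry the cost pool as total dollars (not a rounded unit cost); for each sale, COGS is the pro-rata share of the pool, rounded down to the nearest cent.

After Feb 3: 141 on hand, pool $2,115.00 (≈ $15.0000 each)
After Feb 6: 401 on hand, pool $6,795.00 (≈ $16.9451 each)
Feb 8, sell 108: 108/401 × $6,795.00 → $1,830.07
After Feb 9: 576 on hand, pool $9,775.93 (≈ $16.9721 each)
Feb 10, sell 396: 396/576 × $9,775.93 → $6,720.95
After Feb 11: 494 on hand, pool $9,020.98 (≈ $18.2611 each)
Feb 13, sell 275: 275/494 × $9,020.98 → $5,021.80
After Feb 14: 539 on hand, pool $9,759.18 (≈ $18.1061 each)
Total COGS = $1,830.07 + $6,720.95 + $5,021.80 = $13,572.82
Ending inventory (cost pool remaining) = $9,759.18

Ending inventory = $9,759.18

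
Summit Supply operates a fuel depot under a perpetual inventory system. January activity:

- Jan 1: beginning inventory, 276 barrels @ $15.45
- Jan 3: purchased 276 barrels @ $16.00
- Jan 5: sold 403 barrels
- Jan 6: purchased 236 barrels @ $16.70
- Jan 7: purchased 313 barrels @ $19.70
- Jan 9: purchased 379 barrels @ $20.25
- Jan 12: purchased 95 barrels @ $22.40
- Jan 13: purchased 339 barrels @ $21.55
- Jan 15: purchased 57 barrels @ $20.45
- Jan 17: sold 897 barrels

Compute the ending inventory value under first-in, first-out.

Jan 5, 403 sold [FIFO — oldest first]: 276 @ $15.45 + 127 @ $16.00 = $6,296.20
Jan 17, 897 sold [FIFO — oldest first]: 149 @ $16.00 + 236 @ $16.70 + 313 @ $19.70 + 199 @ $20.25 = $16,521.05
Total COGS = $6,296.20 + $16,521.05 = $22,817.25
Ending inventory: 180 @ $20.25 + 95 @ $22.40 + 339 @ $21.55 + 57 @ $20.45 = $14,244.10

Ending inventory = $14,244.10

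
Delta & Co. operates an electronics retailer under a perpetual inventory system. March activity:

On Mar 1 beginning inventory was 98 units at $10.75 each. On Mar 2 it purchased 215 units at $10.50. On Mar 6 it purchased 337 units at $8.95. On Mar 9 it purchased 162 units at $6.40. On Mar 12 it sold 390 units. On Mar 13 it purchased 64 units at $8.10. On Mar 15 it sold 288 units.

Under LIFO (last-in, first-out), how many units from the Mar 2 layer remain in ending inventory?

100

Mar 12, 390 sold [LIFO — newest first]: 162 @ $6.40 + 228 @ $8.95 = $3,077.40
Mar 15, 288 sold [LIFO — newest first]: 64 @ $8.10 + 109 @ $8.95 + 115 @ $10.50 = $2,701.45
Total COGS = $3,077.40 + $2,701.45 = $5,778.85
Ending inventory: 98 @ $10.75 + 100 @ $10.50 = $2,103.50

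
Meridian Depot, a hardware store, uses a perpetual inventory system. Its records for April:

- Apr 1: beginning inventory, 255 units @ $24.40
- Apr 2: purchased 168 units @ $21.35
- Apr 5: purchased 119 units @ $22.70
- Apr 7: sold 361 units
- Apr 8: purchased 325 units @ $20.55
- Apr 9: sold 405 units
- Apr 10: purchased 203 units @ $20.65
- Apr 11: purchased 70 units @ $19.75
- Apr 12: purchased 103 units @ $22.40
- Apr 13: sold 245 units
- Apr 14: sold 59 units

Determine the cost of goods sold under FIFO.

COGS = $23,380.80

Apr 7, 361 sold [FIFO — oldest first]: 255 @ $24.40 + 106 @ $21.35 = $8,485.10
Apr 9, 405 sold [FIFO — oldest first]: 62 @ $21.35 + 119 @ $22.70 + 224 @ $20.55 = $8,628.20
Apr 13, 245 sold [FIFO — oldest first]: 101 @ $20.55 + 144 @ $20.65 = $5,049.15
Apr 14, 59 sold [FIFO — oldest first]: 59 @ $20.65 = $1,218.35
Total COGS = $8,485.10 + $8,628.20 + $5,049.15 + $1,218.35 = $23,380.80
Ending inventory: 70 @ $19.75 + 103 @ $22.40 = $3,689.70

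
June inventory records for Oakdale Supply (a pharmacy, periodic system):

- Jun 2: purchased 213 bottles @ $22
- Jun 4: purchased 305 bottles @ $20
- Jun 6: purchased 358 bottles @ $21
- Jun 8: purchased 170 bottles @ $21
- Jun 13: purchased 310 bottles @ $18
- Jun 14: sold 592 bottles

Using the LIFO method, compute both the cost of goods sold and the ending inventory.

COGS = $11,502; ending inventory = $15,952

Jun 14, 592 sold [LIFO — newest first]: 310 @ $18 + 170 @ $21 + 112 @ $21 = $11,502
Ending inventory: 213 @ $22 + 305 @ $20 + 246 @ $21 = $15,952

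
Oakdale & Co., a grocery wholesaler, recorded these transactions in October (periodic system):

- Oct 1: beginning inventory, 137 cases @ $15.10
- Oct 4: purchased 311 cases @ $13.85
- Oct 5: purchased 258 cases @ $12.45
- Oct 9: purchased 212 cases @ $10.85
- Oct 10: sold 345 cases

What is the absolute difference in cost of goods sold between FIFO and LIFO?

FIFO COGS: 137 @ $15.10 + 208 @ $13.85 = $4,949.50
LIFO COGS: 212 @ $10.85 + 133 @ $12.45 = $3,956.05
Difference = |$4,949.50 − $3,956.05| = $993.45

$993.45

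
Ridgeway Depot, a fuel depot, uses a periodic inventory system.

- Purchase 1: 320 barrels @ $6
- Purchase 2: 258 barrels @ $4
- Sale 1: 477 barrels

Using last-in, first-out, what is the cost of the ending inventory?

Sale 1 (477) [LIFO — newest first]: 258 @ $4 + 219 @ $6 = $2,346
Ending inventory: 101 @ $6 = $606

Ending inventory = $606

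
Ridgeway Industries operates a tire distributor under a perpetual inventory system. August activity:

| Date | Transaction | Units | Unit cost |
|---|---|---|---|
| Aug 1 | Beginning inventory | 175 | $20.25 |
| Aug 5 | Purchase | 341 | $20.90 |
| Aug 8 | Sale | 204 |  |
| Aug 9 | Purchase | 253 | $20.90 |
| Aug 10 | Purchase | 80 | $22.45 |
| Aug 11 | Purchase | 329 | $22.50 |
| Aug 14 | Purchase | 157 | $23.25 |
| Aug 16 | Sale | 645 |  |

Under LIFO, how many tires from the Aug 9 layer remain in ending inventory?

174

Aug 8, 204 sold [LIFO — newest first]: 204 @ $20.90 = $4,263.60
Aug 16, 645 sold [LIFO — newest first]: 157 @ $23.25 + 329 @ $22.50 + 80 @ $22.45 + 79 @ $20.90 = $14,499.85
Total COGS = $4,263.60 + $14,499.85 = $18,763.45
Ending inventory: 175 @ $20.25 + 137 @ $20.90 + 174 @ $20.90 = $10,043.65
Check: goods available $28,807.10 = COGS $18,763.45 + ending $10,043.65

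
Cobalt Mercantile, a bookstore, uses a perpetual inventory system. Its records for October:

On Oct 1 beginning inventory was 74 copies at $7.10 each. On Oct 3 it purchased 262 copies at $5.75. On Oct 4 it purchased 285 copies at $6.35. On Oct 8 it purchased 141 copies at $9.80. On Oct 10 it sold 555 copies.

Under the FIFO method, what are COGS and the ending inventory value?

COGS = $3,422.55; ending inventory = $1,800.90

Oct 10, 555 sold [FIFO — oldest first]: 74 @ $7.10 + 262 @ $5.75 + 219 @ $6.35 = $3,422.55
Ending inventory: 66 @ $6.35 + 141 @ $9.80 = $1,800.90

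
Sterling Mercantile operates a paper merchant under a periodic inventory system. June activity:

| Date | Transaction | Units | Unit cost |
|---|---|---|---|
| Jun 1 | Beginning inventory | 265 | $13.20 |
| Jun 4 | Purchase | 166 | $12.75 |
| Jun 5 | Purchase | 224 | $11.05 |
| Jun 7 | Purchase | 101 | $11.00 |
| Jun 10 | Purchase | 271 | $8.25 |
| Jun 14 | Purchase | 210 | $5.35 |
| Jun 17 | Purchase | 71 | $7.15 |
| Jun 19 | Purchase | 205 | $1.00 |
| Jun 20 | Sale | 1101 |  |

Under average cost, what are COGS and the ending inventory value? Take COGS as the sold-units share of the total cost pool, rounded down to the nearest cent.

Jun 20, sell 1101: 1101/1513 × $13,272.60 → $9,658.38
Ending inventory (cost pool remaining) = $3,614.22
Check: goods available $13,272.60 = COGS $9,658.38 + ending $3,614.22

COGS = $9,658.38; ending inventory = $3,614.22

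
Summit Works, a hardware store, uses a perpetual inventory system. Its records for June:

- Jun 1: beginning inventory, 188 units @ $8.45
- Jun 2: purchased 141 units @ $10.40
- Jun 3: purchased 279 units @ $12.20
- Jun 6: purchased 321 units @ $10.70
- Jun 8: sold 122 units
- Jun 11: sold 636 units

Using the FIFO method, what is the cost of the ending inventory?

Jun 8, 122 sold [FIFO — oldest first]: 122 @ $8.45 = $1,030.90
Jun 11, 636 sold [FIFO — oldest first]: 66 @ $8.45 + 141 @ $10.40 + 279 @ $12.20 + 150 @ $10.70 = $7,032.90
Total COGS = $1,030.90 + $7,032.90 = $8,063.80
Ending inventory: 171 @ $10.70 = $1,829.70

Ending inventory = $1,829.70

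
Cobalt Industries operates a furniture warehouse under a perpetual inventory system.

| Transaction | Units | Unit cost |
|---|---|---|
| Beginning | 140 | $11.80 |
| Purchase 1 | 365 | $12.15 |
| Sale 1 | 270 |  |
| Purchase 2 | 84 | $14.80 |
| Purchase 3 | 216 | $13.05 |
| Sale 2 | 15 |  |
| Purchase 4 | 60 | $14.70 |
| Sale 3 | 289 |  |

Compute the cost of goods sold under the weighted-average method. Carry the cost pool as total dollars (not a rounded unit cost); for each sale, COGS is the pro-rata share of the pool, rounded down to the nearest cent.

COGS = $7,226.10

After Beginning: 140 on hand, pool $1,652.00 (≈ $11.8000 each)
After Purchase 1: 505 on hand, pool $6,086.75 (≈ $12.0530 each)
Sale 1, sell 270: 270/505 × $6,086.75 → $3,254.30
After Purchase 2: 319 on hand, pool $4,075.65 (≈ $12.7763 each)
After Purchase 3: 535 on hand, pool $6,894.45 (≈ $12.8868 each)
Sale 2, sell 15: 15/535 × $6,894.45 → $193.30
After Purchase 4: 580 on hand, pool $7,583.15 (≈ $13.0744 each)
Sale 3, sell 289: 289/580 × $7,583.15 → $3,778.50
Total COGS = $3,254.30 + $193.30 + $3,778.50 = $7,226.10
Ending inventory (cost pool remaining) = $3,804.65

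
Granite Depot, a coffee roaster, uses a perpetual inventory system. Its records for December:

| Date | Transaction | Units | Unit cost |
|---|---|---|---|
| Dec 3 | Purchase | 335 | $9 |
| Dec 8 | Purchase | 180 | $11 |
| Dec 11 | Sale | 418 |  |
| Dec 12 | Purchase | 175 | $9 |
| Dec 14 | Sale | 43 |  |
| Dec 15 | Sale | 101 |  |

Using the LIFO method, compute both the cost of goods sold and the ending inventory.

COGS = $5,418; ending inventory = $1,152

Dec 11, 418 sold [LIFO — newest first]: 180 @ $11 + 238 @ $9 = $4,122
Dec 14, 43 sold [LIFO — newest first]: 43 @ $9 = $387
Dec 15, 101 sold [LIFO — newest first]: 101 @ $9 = $909
Total COGS = $4,122 + $387 + $909 = $5,418
Ending inventory: 97 @ $9 + 31 @ $9 = $1,152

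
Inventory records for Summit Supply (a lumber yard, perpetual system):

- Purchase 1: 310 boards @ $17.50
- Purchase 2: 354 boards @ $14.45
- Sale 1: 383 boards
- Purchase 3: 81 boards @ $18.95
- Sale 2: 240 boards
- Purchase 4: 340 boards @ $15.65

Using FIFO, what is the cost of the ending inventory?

Ending inventory = $7,448.40

Sale 1 (383) [FIFO — oldest first]: 310 @ $17.50 + 73 @ $14.45 = $6,479.85
Sale 2 (240) [FIFO — oldest first]: 240 @ $14.45 = $3,468.00
Total COGS = $6,479.85 + $3,468.00 = $9,947.85
Ending inventory: 41 @ $14.45 + 81 @ $18.95 + 340 @ $15.65 = $7,448.40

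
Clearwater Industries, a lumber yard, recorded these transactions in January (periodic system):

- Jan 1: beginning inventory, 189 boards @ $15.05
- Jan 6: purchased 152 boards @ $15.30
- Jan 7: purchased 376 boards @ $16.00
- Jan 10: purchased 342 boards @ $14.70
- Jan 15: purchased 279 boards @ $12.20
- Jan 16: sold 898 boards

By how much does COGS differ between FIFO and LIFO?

$983.55

FIFO COGS: 189 @ $15.05 + 152 @ $15.30 + 376 @ $16.00 + 181 @ $14.70 = $13,846.75
LIFO COGS: 279 @ $12.20 + 342 @ $14.70 + 277 @ $16.00 = $12,863.20
Difference = |$13,846.75 − $12,863.20| = $983.55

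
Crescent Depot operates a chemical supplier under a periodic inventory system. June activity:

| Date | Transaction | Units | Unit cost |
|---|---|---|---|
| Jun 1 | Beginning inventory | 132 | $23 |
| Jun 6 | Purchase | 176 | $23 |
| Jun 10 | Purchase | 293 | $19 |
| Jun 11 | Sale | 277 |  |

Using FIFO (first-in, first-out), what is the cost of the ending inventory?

Ending inventory = $6,280

Jun 11, 277 sold [FIFO — oldest first]: 132 @ $23 + 145 @ $23 = $6,371
Ending inventory: 31 @ $23 + 293 @ $19 = $6,280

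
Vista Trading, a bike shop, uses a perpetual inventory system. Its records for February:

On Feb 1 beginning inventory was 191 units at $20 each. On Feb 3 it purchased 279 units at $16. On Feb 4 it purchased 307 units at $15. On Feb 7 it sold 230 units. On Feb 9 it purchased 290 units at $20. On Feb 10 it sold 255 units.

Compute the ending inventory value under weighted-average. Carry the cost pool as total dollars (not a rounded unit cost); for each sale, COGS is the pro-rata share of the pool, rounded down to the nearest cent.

After Feb 1: 191 on hand, pool $3,820.00 (≈ $20.0000 each)
After Feb 3: 470 on hand, pool $8,284.00 (≈ $17.6255 each)
After Feb 4: 777 on hand, pool $12,889.00 (≈ $16.5882 each)
Feb 7, sell 230: 230/777 × $12,889.00 → $3,815.27
After Feb 9: 837 on hand, pool $14,873.73 (≈ $17.7703 each)
Feb 10, sell 255: 255/837 × $14,873.73 → $4,531.42
Total COGS = $3,815.27 + $4,531.42 = $8,346.69
Ending inventory (cost pool remaining) = $10,342.31
Check: goods available $18,689.00 = COGS $8,346.69 + ending $10,342.31

Ending inventory = $10,342.31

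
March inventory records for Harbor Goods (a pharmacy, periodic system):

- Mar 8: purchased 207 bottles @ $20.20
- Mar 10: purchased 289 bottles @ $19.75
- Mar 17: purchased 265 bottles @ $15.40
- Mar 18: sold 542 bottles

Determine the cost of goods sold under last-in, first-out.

COGS = $9,551.75

Mar 18, 542 sold [LIFO — newest first]: 265 @ $15.40 + 277 @ $19.75 = $9,551.75
Ending inventory: 207 @ $20.20 + 12 @ $19.75 = $4,418.40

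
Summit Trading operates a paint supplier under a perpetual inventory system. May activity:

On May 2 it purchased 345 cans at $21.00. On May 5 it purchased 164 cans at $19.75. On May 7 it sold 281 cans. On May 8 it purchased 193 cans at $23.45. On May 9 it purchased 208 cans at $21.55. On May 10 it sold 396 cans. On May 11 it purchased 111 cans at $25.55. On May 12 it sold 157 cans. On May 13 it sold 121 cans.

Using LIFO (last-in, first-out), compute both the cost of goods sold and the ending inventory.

COGS = $20,942.30; ending inventory = $1,386.00

May 7, 281 sold [LIFO — newest first]: 164 @ $19.75 + 117 @ $21.00 = $5,696.00
May 10, 396 sold [LIFO — newest first]: 208 @ $21.55 + 188 @ $23.45 = $8,891.00
May 12, 157 sold [LIFO — newest first]: 111 @ $25.55 + 5 @ $23.45 + 41 @ $21.00 = $3,814.30
May 13, 121 sold [LIFO — newest first]: 121 @ $21.00 = $2,541.00
Total COGS = $5,696.00 + $8,891.00 + $3,814.30 + $2,541.00 = $20,942.30
Ending inventory: 66 @ $21.00 = $1,386.00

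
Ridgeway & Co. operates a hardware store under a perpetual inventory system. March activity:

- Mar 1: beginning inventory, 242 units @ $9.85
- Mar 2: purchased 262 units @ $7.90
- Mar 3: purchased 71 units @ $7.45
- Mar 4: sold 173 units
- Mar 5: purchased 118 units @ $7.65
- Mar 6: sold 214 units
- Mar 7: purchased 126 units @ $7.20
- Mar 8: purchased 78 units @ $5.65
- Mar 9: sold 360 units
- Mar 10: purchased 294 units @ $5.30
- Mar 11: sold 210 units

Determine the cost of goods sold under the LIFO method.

COGS = $6,868.55

Mar 4, 173 sold [LIFO — newest first]: 71 @ $7.45 + 102 @ $7.90 = $1,334.75
Mar 6, 214 sold [LIFO — newest first]: 118 @ $7.65 + 96 @ $7.90 = $1,661.10
Mar 9, 360 sold [LIFO — newest first]: 78 @ $5.65 + 126 @ $7.20 + 64 @ $7.90 + 92 @ $9.85 = $2,759.70
Mar 11, 210 sold [LIFO — newest first]: 210 @ $5.30 = $1,113.00
Total COGS = $1,334.75 + $1,661.10 + $2,759.70 + $1,113.00 = $6,868.55
Ending inventory: 150 @ $9.85 + 84 @ $5.30 = $1,922.70
Check: goods available $8,791.25 = COGS $6,868.55 + ending $1,922.70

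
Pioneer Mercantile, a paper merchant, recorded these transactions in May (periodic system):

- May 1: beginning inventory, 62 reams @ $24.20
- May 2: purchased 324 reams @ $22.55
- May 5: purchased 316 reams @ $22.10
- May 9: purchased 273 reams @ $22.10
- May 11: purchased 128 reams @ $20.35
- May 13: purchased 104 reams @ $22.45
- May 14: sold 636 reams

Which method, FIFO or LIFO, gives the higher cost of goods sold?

FIFO

FIFO COGS: 62 @ $24.20 + 324 @ $22.55 + 250 @ $22.10 = $14,331.60
LIFO COGS: 104 @ $22.45 + 128 @ $20.35 + 273 @ $22.10 + 131 @ $22.10 = $13,868.00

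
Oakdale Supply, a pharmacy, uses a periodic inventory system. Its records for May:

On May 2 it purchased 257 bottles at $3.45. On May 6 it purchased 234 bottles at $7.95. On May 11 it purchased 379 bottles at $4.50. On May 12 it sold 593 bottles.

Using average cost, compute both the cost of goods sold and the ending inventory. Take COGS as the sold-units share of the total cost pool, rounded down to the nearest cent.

May 12, sell 593: 593/870 × $4,452.45 → $3,034.83
Ending inventory (cost pool remaining) = $1,417.62
Check: goods available $4,452.45 = COGS $3,034.83 + ending $1,417.62

COGS = $3,034.83; ending inventory = $1,417.62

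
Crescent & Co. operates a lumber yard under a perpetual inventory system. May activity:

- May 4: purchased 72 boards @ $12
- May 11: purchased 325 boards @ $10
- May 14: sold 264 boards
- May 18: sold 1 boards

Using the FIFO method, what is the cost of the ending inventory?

May 14, 264 sold [FIFO — oldest first]: 72 @ $12 + 192 @ $10 = $2,784
May 18, 1 sold [FIFO — oldest first]: 1 @ $10 = $10
Total COGS = $2,784 + $10 = $2,794
Ending inventory: 132 @ $10 = $1,320
Check: goods available $4,114 = COGS $2,794 + ending $1,320

Ending inventory = $1,320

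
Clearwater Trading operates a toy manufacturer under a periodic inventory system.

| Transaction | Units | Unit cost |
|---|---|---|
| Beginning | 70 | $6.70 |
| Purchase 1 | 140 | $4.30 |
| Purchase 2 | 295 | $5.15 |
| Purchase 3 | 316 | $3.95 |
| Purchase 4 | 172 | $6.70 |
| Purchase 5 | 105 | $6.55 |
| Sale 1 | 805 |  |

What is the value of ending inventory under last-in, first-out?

Sale 1 (805) [LIFO — newest first]: 105 @ $6.55 + 172 @ $6.70 + 316 @ $3.95 + 212 @ $5.15 = $4,180.15
Ending inventory: 70 @ $6.70 + 140 @ $4.30 + 83 @ $5.15 = $1,498.45
Check: goods available $5,678.60 = COGS $4,180.15 + ending $1,498.45

Ending inventory = $1,498.45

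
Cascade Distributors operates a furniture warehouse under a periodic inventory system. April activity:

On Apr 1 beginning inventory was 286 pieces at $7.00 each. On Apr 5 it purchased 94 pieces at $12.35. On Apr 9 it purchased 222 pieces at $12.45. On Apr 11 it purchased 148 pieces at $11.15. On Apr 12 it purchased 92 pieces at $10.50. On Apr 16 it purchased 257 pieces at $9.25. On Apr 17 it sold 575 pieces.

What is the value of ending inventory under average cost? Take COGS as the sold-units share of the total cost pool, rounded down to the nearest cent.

Ending inventory = $5,206.75

Apr 17, sell 575: 575/1099 × $10,920.25 → $5,713.50
Ending inventory (cost pool remaining) = $5,206.75
Check: goods available $10,920.25 = COGS $5,713.50 + ending $5,206.75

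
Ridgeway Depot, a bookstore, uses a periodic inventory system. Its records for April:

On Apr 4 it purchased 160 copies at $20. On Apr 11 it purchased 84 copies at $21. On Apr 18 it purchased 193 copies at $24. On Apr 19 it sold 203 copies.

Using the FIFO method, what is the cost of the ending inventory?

Ending inventory = $5,493

Apr 19, 203 sold [FIFO — oldest first]: 160 @ $20 + 43 @ $21 = $4,103
Ending inventory: 41 @ $21 + 193 @ $24 = $5,493
Check: goods available $9,596 = COGS $4,103 + ending $5,493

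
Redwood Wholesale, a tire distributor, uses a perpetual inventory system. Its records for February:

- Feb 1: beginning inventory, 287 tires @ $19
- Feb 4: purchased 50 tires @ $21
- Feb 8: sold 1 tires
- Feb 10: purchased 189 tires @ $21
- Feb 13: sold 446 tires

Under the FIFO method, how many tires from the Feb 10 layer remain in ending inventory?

Feb 8, 1 sold [FIFO — oldest first]: 1 @ $19 = $19
Feb 13, 446 sold [FIFO — oldest first]: 286 @ $19 + 50 @ $21 + 110 @ $21 = $8,794
Total COGS = $19 + $8,794 = $8,813
Ending inventory: 79 @ $21 = $1,659

79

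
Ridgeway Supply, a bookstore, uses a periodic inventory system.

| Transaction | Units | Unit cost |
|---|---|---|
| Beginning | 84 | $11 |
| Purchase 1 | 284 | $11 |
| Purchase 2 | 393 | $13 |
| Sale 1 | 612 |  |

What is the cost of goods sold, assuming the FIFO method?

Sale 1 (612) [FIFO — oldest first]: 84 @ $11 + 284 @ $11 + 244 @ $13 = $7,220
Ending inventory: 149 @ $13 = $1,937

COGS = $7,220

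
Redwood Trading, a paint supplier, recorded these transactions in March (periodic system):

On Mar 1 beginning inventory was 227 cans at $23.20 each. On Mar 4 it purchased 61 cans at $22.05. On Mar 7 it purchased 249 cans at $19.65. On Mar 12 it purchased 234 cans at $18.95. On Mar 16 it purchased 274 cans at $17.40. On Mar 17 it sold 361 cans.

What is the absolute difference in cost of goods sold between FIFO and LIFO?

$1,629.65

FIFO COGS: 227 @ $23.20 + 61 @ $22.05 + 73 @ $19.65 = $8,045.90
LIFO COGS: 274 @ $17.40 + 87 @ $18.95 = $6,416.25
Difference = |$8,045.90 − $6,416.25| = $1,629.65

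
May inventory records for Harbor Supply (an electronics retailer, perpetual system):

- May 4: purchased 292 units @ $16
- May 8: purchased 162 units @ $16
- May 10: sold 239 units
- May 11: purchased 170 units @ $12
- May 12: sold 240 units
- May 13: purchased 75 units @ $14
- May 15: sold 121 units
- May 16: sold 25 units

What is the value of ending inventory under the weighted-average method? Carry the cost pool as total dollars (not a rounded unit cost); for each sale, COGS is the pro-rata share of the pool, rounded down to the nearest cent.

Ending inventory = $1,047.41

After May 4: 292 on hand, pool $4,672.00 (≈ $16.0000 each)
After May 8: 454 on hand, pool $7,264.00 (≈ $16.0000 each)
May 10, sell 239: 239/454 × $7,264.00 → $3,824.00
After May 11: 385 on hand, pool $5,480.00 (≈ $14.2338 each)
May 12, sell 240: 240/385 × $5,480.00 → $3,416.10
After May 13: 220 on hand, pool $3,113.90 (≈ $14.1541 each)
May 15, sell 121: 121/220 × $3,113.90 → $1,712.64
May 16, sell 25: 25/99 × $1,401.26 → $353.85
Total COGS = $3,824.00 + $3,416.10 + $1,712.64 + $353.85 = $9,306.59
Ending inventory (cost pool remaining) = $1,047.41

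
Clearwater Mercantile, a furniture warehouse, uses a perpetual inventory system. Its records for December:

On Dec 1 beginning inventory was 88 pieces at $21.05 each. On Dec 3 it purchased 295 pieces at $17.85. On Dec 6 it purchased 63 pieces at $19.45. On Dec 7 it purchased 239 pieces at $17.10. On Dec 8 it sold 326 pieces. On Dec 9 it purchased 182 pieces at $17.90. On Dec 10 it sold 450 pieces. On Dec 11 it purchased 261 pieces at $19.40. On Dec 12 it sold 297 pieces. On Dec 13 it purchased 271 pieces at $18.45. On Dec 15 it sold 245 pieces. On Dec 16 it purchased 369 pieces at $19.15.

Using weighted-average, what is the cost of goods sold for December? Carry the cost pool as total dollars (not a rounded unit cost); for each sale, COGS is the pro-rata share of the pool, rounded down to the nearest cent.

After Dec 1: 88 on hand, pool $1,852.40 (≈ $21.0500 each)
After Dec 3: 383 on hand, pool $7,118.15 (≈ $18.5852 each)
After Dec 6: 446 on hand, pool $8,343.50 (≈ $18.7074 each)
After Dec 7: 685 on hand, pool $12,430.40 (≈ $18.1466 each)
Dec 8, sell 326: 326/685 × $12,430.40 → $5,915.78
After Dec 9: 541 on hand, pool $9,772.42 (≈ $18.0636 each)
Dec 10, sell 450: 450/541 × $9,772.42 → $8,128.63
After Dec 11: 352 on hand, pool $6,707.19 (≈ $19.0545 each)
Dec 12, sell 297: 297/352 × $6,707.19 → $5,659.19
After Dec 13: 326 on hand, pool $6,047.95 (≈ $18.5520 each)
Dec 15, sell 245: 245/326 × $6,047.95 → $4,545.23
After Dec 16: 450 on hand, pool $8,569.07 (≈ $19.0424 each)
Total COGS = $5,915.78 + $8,128.63 + $5,659.19 + $4,545.23 = $24,248.83
Ending inventory (cost pool remaining) = $8,569.07
Check: goods available $32,817.90 = COGS $24,248.83 + ending $8,569.07

COGS = $24,248.83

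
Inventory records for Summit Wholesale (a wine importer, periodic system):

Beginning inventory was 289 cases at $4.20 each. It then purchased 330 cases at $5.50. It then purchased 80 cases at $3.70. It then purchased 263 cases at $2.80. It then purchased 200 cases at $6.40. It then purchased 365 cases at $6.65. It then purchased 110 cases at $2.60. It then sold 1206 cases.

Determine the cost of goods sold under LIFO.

Sale 1 (1206) [LIFO — newest first]: 110 @ $2.60 + 365 @ $6.65 + 200 @ $6.40 + 263 @ $2.80 + 80 @ $3.70 + 188 @ $5.50 = $6,059.65
Ending inventory: 289 @ $4.20 + 142 @ $5.50 = $1,994.80

COGS = $6,059.65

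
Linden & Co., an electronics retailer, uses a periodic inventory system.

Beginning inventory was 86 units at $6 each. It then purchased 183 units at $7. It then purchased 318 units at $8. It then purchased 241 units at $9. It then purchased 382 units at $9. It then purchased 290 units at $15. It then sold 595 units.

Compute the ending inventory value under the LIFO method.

Sale 1 (595) [LIFO — newest first]: 290 @ $15 + 305 @ $9 = $7,095
Ending inventory: 86 @ $6 + 183 @ $7 + 318 @ $8 + 241 @ $9 + 77 @ $9 = $7,203
Check: goods available $14,298 = COGS $7,095 + ending $7,203

Ending inventory = $7,203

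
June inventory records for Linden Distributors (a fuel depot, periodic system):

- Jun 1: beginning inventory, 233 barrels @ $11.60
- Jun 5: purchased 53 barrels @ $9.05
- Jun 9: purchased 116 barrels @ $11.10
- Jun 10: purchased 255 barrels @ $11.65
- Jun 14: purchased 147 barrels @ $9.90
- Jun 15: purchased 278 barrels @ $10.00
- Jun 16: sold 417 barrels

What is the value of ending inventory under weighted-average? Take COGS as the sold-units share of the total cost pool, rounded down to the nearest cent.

Ending inventory = $7,176.17

Jun 16, sell 417: 417/1082 × $11,676.10 → $4,499.93
Ending inventory (cost pool remaining) = $7,176.17
Check: goods available $11,676.10 = COGS $4,499.93 + ending $7,176.17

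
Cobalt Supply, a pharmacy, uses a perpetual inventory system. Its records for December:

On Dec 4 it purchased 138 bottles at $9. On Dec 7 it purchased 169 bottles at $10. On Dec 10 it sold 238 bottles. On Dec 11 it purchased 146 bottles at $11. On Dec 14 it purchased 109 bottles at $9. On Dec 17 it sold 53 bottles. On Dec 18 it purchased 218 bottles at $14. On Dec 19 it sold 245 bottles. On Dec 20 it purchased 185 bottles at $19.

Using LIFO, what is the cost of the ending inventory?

Dec 10, 238 sold [LIFO — newest first]: 169 @ $10 + 69 @ $9 = $2,311
Dec 17, 53 sold [LIFO — newest first]: 53 @ $9 = $477
Dec 19, 245 sold [LIFO — newest first]: 218 @ $14 + 27 @ $9 = $3,295
Total COGS = $2,311 + $477 + $3,295 = $6,083
Ending inventory: 69 @ $9 + 146 @ $11 + 29 @ $9 + 185 @ $19 = $6,003

Ending inventory = $6,003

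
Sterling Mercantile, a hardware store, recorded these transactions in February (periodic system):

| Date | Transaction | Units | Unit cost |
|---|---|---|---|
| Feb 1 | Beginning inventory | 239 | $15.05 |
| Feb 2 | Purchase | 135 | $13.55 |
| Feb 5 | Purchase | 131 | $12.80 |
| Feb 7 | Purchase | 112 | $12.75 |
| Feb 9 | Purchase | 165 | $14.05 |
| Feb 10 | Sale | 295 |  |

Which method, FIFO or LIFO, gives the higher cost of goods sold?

FIFO COGS: 239 @ $15.05 + 56 @ $13.55 = $4,355.75
LIFO COGS: 165 @ $14.05 + 112 @ $12.75 + 18 @ $12.80 = $3,976.65

FIFO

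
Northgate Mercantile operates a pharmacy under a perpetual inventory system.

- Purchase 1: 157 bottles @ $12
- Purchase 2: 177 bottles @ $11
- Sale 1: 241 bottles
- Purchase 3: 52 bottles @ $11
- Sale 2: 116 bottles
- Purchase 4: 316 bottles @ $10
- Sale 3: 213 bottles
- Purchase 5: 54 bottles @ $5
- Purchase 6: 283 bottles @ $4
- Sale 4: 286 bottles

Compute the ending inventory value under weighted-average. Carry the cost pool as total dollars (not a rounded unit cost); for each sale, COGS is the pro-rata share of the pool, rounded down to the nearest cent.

Ending inventory = $1,067.75

After Purchase 1: 157 on hand, pool $1,884.00 (≈ $12.0000 each)
After Purchase 2: 334 on hand, pool $3,831.00 (≈ $11.4701 each)
Sale 1, sell 241: 241/334 × $3,831.00 → $2,764.28
After Purchase 3: 145 on hand, pool $1,638.72 (≈ $11.3015 each)
Sale 2, sell 116: 116/145 × $1,638.72 → $1,310.97
After Purchase 4: 345 on hand, pool $3,487.75 (≈ $10.1094 each)
Sale 3, sell 213: 213/345 × $3,487.75 → $2,153.30
After Purchase 5: 186 on hand, pool $1,604.45 (≈ $8.6261 each)
After Purchase 6: 469 on hand, pool $2,736.45 (≈ $5.8346 each)
Sale 4, sell 286: 286/469 × $2,736.45 → $1,668.70
Total COGS = $2,764.28 + $1,310.97 + $2,153.30 + $1,668.70 = $7,897.25
Ending inventory (cost pool remaining) = $1,067.75
Check: goods available $8,965.00 = COGS $7,897.25 + ending $1,067.75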